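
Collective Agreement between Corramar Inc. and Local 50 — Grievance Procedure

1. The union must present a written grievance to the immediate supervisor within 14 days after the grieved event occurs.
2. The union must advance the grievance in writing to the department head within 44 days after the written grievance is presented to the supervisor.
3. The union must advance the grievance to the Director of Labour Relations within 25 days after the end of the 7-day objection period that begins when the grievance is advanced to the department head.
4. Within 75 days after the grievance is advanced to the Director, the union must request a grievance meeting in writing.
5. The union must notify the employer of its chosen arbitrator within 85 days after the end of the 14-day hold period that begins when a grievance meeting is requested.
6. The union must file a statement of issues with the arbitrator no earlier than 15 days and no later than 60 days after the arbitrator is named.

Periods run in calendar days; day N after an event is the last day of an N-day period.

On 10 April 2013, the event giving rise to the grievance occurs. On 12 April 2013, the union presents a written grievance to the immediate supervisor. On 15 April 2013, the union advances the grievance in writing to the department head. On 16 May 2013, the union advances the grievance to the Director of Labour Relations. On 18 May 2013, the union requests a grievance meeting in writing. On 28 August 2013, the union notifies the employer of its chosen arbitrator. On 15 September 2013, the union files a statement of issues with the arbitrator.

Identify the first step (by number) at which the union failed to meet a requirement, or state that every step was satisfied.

(1) due by 10 April 2013 + 14 days = 24 April 2013; done 12 April 2013 — timely.
(2) due by 12 April 2013 + 44 days = 26 May 2013; 15 April 2013 is within that limit.
(3) due by 22 April 2013 + 25 days = 17 May 2013; 16 May 2013 is within that limit.
(4) due by 16 May 2013 + 75 days = 30 July 2013; done 18 May 2013 — timely.
(5) due by 1 June 2013 + 85 days = 25 August 2013; not done until 28 August 2013, 3 days after the deadline.
The procedure was therefore not followed at step 5.

Step 5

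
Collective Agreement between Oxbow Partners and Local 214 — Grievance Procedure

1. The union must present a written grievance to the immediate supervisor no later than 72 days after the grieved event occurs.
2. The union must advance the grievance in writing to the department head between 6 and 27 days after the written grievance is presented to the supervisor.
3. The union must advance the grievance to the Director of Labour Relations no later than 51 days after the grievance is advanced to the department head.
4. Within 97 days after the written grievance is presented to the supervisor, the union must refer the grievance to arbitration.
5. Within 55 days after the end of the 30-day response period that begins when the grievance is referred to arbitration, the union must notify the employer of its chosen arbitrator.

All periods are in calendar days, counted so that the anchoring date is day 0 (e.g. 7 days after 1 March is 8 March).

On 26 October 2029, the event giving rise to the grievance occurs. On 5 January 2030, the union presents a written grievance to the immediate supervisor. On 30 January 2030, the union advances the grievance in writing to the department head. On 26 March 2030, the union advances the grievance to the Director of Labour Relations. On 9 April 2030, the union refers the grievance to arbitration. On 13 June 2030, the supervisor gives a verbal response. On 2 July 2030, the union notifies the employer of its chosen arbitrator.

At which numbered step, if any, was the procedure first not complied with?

Step 1 — counting 72 days from 26 October 2029 (when the grieved event occurs) gives a deadline of 6 January 2030; done 5 January 2030 — timely.
Step 2 — 6 and 27 days from 5 January 2030 (when the written grievance is presented to the supervisor) are 11 January 2030 and 1 February 2030 respectively; done 30 January 2030, which is between those dates.
Step 3 — counting 51 days from 30 January 2030 (when the grievance is advanced to the department head) gives a deadline of 22 March 2030; done 26 March 2030 — 4 days late.

Step 3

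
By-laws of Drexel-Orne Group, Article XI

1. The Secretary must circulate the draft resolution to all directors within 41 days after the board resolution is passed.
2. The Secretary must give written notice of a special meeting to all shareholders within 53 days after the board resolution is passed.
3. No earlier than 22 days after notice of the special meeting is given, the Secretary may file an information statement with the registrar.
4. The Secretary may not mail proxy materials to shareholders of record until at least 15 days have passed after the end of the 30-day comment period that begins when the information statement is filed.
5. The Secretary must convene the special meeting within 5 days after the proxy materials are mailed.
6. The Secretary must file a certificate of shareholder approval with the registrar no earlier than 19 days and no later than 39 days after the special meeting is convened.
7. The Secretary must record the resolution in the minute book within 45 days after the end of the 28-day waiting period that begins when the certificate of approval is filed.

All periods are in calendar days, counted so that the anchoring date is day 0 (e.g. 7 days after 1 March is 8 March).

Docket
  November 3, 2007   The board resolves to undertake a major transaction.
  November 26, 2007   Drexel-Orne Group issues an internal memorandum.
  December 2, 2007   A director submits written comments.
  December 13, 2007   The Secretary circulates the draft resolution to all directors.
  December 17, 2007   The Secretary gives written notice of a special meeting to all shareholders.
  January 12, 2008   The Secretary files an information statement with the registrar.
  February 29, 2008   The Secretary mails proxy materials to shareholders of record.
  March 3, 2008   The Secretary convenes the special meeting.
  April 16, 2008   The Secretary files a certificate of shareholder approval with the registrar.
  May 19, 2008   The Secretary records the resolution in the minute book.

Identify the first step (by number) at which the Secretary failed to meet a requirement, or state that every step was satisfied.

Step 1 — counting 41 days from November 3, 2007 (when the board resolution is passed) gives a deadline of December 14, 2007; December 13, 2007 is within that limit.
Step 2 — counting 53 days from November 3, 2007 (when the board resolution is passed) gives a deadline of December 26, 2007; completed December 17, 2007, before the deadline.
Step 3 — must wait 22 days from December 17, 2007 (when notice of the special meeting is given), so not before January 8, 2008; January 12, 2008 is on or after that date.
Step 4 — must wait 15 days from February 11, 2008 (end of the 30-day comment period, which began when the information statement is filed on January 12, 2008), so not before February 26, 2008; done February 29, 2008 — permitted.
Step 5 — counting 5 days from February 29, 2008 (when the proxy materials are mailed) gives a deadline of March 5, 2008; March 3, 2008 is within that limit.
Step 6 — 19 and 39 days from March 3, 2008 (when the special meeting is convened) are March 22, 2008 and April 11, 2008 respectively; done April 16, 2008 — 5 days after the window closed.

Step 6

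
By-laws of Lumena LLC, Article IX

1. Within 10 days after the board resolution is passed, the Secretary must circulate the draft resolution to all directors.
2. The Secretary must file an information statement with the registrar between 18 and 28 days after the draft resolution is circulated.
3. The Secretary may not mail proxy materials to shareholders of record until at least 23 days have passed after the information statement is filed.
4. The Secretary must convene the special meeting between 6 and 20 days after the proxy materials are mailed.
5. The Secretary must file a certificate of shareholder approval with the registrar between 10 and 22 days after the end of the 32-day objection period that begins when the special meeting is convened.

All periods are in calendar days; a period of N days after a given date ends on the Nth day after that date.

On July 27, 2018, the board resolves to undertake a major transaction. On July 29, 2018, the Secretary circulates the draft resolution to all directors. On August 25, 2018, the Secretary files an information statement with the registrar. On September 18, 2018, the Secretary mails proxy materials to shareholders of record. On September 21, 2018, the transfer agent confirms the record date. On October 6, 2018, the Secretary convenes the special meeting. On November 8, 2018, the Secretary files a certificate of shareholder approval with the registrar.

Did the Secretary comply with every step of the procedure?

No

(1) due by July 27, 2018 + 10 days = August 6, 2018; done July 29, 2018 — timely.
(2) the permitted window runs from July 29, 2018 + 18 = August 16, 2018 to July 29, 2018 + 28 = August 26, 2018; done August 25, 2018 — within the window.
(3) permitted from August 25, 2018 + 23 days = September 17, 2018 onward; September 18, 2018 is on or after that date.
(4) the permitted window runs from September 18, 2018 + 6 = September 24, 2018 to September 18, 2018 + 20 = October 8, 2018; done October 6, 2018, which is between those dates.
(5) the permitted window runs from November 7, 2018 + 10 = November 17, 2018 to November 7, 2018 + 22 = November 29, 2018; done November 8, 2018 — 9 days before the window opened.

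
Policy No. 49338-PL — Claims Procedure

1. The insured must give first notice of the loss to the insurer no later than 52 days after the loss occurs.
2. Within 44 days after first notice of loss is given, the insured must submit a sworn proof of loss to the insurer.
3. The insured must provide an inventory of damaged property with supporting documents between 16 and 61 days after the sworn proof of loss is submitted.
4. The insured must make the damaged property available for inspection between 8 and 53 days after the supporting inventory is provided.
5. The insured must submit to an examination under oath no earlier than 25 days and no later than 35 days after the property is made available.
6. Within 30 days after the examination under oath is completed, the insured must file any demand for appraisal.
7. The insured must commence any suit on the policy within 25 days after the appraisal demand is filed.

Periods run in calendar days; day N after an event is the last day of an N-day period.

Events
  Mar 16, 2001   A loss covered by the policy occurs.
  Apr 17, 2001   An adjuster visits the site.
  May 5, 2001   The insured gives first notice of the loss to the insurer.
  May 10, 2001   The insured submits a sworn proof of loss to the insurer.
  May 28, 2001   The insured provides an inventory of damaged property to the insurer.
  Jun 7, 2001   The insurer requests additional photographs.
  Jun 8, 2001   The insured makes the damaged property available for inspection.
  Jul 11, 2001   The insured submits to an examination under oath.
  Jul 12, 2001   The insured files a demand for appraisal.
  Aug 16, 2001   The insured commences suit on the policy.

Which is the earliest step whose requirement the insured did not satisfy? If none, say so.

Step 7

Step 1 — counting 52 days from Mar 16, 2001 (when the loss occurs) gives a deadline of May 7, 2001; done May 5, 2001 — timely.
Step 2 — counting 44 days from May 5, 2001 (when first notice of loss is given) gives a deadline of Jun 18, 2001; May 10, 2001 is within that limit.
Step 3 — 16 and 61 days from May 10, 2001 (when the sworn proof of loss is submitted) are May 26, 2001 and Jul 10, 2001 respectively; done May 28, 2001, which is between those dates.
Step 4 — 8 and 53 days from May 28, 2001 (when the supporting inventory is provided) are Jun 5, 2001 and Jul 20, 2001 respectively; Jun 8, 2001 falls inside that range.
Step 5 — 25 and 35 days from Jun 8, 2001 (when the property is made available) are Jul 3, 2001 and Jul 13, 2001 respectively; Jul 11, 2001 falls inside that range.
Step 6 — counting 30 days from Jul 11, 2001 (when the examination under oath is completed) gives a deadline of Aug 10, 2001; Jul 12, 2001 is within that limit.
Step 7 — counting 25 days from Jul 12, 2001 (when the appraisal demand is filed) gives a deadline of Aug 6, 2001; done Aug 16, 2001 — 10 days late.
That is the first point of non-compliance.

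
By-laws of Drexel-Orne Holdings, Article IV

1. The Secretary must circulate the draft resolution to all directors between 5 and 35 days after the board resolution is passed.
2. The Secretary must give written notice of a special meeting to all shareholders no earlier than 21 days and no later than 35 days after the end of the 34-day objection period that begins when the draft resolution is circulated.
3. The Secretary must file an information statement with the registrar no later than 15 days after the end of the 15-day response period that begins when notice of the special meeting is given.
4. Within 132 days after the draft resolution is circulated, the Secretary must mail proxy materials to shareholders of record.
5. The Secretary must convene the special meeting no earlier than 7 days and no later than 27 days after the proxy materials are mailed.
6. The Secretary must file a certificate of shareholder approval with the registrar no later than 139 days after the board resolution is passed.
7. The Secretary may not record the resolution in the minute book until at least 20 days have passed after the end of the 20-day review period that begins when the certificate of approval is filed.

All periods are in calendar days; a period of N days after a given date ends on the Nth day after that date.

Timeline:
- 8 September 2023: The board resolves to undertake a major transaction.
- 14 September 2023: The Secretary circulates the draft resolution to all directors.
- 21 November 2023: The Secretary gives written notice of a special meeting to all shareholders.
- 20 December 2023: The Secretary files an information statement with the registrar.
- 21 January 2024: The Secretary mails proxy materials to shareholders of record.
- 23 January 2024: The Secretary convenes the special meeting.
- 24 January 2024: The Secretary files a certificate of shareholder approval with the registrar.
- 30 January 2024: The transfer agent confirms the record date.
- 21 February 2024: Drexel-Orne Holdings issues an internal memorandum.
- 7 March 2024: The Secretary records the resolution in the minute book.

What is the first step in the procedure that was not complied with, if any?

(1) the permitted window runs from 8 September 2023 + 5 = 13 September 2023 to 8 September 2023 + 35 = 13 October 2023; 14 September 2023 falls inside that range.
(2) the permitted window runs from 18 October 2023 + 21 = 8 November 2023 to 18 October 2023 + 35 = 22 November 2023; done 21 November 2023, which is between those dates.
(3) due by 6 December 2023 + 15 days = 21 December 2023; 20 December 2023 is within that limit.
(4) due by 14 September 2023 + 132 days = 24 January 2024; done 21 January 2024 — timely.
(5) the permitted window runs from 21 January 2024 + 7 = 28 January 2024 to 21 January 2024 + 27 = 17 February 2024; done 23 January 2024 — 5 days before the window opened.

Step 5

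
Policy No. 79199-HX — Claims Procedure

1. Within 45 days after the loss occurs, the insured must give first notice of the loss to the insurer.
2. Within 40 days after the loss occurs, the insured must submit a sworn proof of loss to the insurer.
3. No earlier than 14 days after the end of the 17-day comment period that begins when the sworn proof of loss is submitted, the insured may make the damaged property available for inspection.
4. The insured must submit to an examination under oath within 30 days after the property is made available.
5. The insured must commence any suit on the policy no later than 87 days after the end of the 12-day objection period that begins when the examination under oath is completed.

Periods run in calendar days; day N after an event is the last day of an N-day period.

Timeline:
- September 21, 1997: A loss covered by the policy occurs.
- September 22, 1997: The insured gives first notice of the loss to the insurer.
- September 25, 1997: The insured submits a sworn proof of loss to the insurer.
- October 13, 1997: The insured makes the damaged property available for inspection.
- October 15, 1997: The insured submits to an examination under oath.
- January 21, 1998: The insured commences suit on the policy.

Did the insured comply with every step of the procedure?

No

Step 1 — counting 45 days from September 21, 1997 (when the loss occurs) gives a deadline of November 5, 1997; September 22, 1997 is within that limit.
Step 2 — counting 40 days from September 21, 1997 (when the loss occurs) gives a deadline of October 31, 1997; done September 25, 1997 — timely.
Step 3 — must wait 14 days from October 12, 1997 (end of the 17-day comment period, which began when the sworn proof of loss is submitted on September 25, 1997), so not before October 26, 1997; done October 13, 1997 — 13 days too early.
That is the first point of non-compliance.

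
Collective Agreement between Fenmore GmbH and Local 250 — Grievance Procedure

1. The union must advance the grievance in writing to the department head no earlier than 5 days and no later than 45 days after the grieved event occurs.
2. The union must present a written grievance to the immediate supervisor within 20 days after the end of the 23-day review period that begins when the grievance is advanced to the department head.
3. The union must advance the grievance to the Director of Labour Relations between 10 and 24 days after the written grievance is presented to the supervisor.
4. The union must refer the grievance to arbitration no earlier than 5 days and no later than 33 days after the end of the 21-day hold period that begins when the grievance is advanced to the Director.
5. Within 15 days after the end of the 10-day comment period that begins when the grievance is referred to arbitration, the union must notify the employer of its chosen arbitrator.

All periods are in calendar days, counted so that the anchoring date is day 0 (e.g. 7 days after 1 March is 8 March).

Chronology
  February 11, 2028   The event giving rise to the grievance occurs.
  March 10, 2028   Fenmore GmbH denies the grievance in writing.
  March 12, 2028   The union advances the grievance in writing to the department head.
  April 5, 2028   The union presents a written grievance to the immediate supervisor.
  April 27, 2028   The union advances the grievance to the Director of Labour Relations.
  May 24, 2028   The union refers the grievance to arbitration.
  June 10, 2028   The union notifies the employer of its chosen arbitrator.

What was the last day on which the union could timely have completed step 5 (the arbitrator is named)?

The grievance is referred to arbitration on May 24, 2028; the 10-day comment period therefore ends June 3, 2028, and step 5 runs from that date. 15 days after June 3, 2028 is June 18, 2028.

June 18, 2028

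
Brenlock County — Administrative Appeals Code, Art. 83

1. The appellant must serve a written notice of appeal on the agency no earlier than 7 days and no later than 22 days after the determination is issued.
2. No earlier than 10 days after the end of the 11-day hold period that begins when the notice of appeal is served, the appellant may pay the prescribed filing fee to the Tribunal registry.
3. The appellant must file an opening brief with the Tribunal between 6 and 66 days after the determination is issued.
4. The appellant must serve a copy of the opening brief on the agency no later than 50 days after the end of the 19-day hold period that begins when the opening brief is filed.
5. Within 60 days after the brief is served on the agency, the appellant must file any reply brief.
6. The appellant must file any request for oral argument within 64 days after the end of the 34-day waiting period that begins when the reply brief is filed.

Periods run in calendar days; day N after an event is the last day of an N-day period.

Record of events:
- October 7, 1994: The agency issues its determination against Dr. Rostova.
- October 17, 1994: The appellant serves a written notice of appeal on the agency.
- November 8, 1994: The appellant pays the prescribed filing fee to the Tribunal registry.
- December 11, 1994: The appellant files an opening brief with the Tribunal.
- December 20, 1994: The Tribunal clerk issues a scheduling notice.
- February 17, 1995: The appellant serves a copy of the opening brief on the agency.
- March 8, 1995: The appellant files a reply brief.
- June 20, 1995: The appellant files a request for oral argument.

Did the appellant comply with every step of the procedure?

Step 1 — 7 and 22 days from October 7, 1994 (when the determination is issued) are October 14, 1994 and October 29, 1994 respectively; done October 17, 1994 — within the window.
Step 2 — must wait 10 days from October 28, 1994 (end of the 11-day hold period, which began when the notice of appeal is served on October 17, 1994), so not before November 7, 1994; November 8, 1994 is on or after that date.
Step 3 — 6 and 66 days from October 7, 1994 (when the determination is issued) are October 13, 1994 and December 12, 1994 respectively; done December 11, 1994 — within the window.
Step 4 — counting 50 days from December 30, 1994 (end of the 19-day hold period, which began when the opening brief is filed on December 11, 1994) gives a deadline of February 18, 1995; completed February 17, 1995, before the deadline.
Step 5 — counting 60 days from February 17, 1995 (when the brief is served on the agency) gives a deadline of April 18, 1995; March 8, 1995 is within that limit.
Step 6 — counting 64 days from April 11, 1995 (end of the 34-day waiting period, which began when the reply brief is filed on March 8, 1995) gives a deadline of June 14, 1995; done June 20, 1995 — 6 days late.
The procedure was therefore not followed at step 6.

No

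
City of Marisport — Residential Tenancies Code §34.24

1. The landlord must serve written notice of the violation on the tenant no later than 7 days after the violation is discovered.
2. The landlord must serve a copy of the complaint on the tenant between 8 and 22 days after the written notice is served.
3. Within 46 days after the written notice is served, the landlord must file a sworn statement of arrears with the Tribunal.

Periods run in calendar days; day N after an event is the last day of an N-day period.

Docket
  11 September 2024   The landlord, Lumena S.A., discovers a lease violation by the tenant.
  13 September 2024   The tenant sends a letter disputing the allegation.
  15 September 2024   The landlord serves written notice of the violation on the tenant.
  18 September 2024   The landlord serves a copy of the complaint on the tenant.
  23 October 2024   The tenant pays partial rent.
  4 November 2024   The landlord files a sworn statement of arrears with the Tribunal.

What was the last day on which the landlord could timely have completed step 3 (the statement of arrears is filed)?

Step 3 runs from 15 September 2024, when the written notice is served. 46 days after 15 September 2024 is 31 October 2024.

31 October 2024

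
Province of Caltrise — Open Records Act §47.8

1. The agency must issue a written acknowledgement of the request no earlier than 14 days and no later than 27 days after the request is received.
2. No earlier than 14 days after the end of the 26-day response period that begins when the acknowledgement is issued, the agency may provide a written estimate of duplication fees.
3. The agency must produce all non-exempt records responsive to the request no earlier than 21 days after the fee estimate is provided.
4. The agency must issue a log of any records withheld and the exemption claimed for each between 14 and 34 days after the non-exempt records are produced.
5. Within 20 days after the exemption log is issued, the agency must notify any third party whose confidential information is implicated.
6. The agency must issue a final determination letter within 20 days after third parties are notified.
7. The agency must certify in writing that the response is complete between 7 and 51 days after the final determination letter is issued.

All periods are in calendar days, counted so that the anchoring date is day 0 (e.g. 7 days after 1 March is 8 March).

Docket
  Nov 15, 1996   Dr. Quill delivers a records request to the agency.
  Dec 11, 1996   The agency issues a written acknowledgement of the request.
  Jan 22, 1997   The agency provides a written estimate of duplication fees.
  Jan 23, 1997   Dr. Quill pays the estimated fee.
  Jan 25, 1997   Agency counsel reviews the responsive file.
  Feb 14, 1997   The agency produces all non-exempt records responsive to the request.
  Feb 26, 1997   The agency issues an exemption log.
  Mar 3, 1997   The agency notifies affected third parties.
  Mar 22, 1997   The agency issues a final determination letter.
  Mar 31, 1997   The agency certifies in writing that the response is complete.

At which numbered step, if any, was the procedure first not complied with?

(1) the permitted window runs from Nov 15, 1996 + 14 = Nov 29, 1996 to Nov 15, 1996 + 27 = Dec 12, 1996; Dec 11, 1996 falls inside that range.
(2) permitted from Jan 6, 1997 + 14 days = Jan 20, 1997 onward; done Jan 22, 1997 — permitted.
(3) permitted from Jan 22, 1997 + 21 days = Feb 12, 1997 onward; done Feb 14, 1997 — permitted.
(4) the permitted window runs from Feb 14, 1997 + 14 = Feb 28, 1997 to Feb 14, 1997 + 34 = Mar 20, 1997; done Feb 26, 1997 — 2 days before the window opened.

Step 4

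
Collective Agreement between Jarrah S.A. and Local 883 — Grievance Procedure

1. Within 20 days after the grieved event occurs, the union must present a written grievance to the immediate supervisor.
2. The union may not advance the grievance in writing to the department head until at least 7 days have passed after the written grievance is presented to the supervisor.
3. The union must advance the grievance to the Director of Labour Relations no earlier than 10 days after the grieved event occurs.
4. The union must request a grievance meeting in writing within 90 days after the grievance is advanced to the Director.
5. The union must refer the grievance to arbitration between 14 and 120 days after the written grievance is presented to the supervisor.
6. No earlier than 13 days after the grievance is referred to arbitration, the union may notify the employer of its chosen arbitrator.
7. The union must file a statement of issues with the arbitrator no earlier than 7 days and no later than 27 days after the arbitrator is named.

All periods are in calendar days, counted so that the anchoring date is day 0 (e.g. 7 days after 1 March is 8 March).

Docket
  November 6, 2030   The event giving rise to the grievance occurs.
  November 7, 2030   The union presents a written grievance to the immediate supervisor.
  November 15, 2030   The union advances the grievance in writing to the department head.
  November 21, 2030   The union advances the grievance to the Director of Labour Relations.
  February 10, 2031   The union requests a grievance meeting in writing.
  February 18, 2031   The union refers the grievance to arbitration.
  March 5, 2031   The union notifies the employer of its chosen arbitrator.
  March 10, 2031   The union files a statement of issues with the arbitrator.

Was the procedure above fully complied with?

No

Step 1 — counting 20 days from November 6, 2030 (when the grieved event occurs) gives a deadline of November 26, 2030; completed November 7, 2030, before the deadline.
Step 2 — must wait 7 days from November 7, 2030 (when the written grievance is presented to the supervisor), so not before November 14, 2030; done November 15, 2030 — permitted.
Step 3 — must wait 10 days from November 6, 2030 (when the grieved event occurs), so not before November 16, 2030; done November 21, 2030 — permitted.
Step 4 — counting 90 days from November 21, 2030 (when the grievance is advanced to the Director) gives a deadline of February 19, 2031; completed February 10, 2031, before the deadline.
Step 5 — 14 and 120 days from November 7, 2030 (when the written grievance is presented to the supervisor) are November 21, 2030 and March 7, 2031 respectively; done February 18, 2031, which is between those dates.
Step 6 — must wait 13 days from February 18, 2031 (when the grievance is referred to arbitration), so not before March 3, 2031; March 5, 2031 is on or after that date.
Step 7 — 7 and 27 days from March 5, 2031 (when the arbitrator is named) are March 12, 2031 and April 1, 2031 respectively; done March 10, 2031 — 2 days before the window opened.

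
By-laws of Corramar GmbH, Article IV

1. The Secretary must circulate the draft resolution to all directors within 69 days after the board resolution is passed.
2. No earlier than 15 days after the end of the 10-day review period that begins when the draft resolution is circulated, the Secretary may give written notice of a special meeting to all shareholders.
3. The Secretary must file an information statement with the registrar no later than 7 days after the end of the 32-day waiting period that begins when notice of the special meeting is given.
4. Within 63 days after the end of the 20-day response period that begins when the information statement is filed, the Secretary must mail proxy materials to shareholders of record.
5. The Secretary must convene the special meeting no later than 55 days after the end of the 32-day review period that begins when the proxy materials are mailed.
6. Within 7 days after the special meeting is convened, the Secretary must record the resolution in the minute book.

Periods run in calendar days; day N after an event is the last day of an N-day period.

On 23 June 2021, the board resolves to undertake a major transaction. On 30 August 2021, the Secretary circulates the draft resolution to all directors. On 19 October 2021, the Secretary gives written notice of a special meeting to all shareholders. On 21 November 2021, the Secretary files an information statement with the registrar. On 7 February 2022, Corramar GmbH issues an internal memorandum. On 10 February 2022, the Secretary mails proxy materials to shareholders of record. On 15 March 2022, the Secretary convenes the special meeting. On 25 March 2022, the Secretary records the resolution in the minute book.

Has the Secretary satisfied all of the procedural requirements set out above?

No

Step 1: 69 days after 23 June 2021 (when the board resolution is passed) is 31 August 2021; completed 30 August 2021, before the deadline.
Step 2: the earliest permitted date is 15 days after 9 September 2021 (end of the 10-day review period, which began when the draft resolution is circulated on 30 August 2021), i.e. 24 September 2021; done 19 October 2021, after the minimum wait.
Step 3: 7 days after 20 November 2021 (end of the 32-day waiting period, which began when notice of the special meeting is given on 19 October 2021) is 27 November 2021; done 21 November 2021 — timely.
Step 4: 63 days after 11 December 2021 (end of the 20-day response period, which began when the information statement is filed on 21 November 2021) is 12 February 2022; done 10 February 2022 — timely.
Step 5: 55 days after 14 March 2022 (end of the 32-day review period, which began when the proxy materials are mailed on 10 February 2022) is 8 May 2022; 15 March 2022 is within that limit.
Step 6: 7 days after 15 March 2022 (when the special meeting is convened) is 22 March 2022; done 25 March 2022 — 3 days late.
No need to go further; step 6 was not satisfied.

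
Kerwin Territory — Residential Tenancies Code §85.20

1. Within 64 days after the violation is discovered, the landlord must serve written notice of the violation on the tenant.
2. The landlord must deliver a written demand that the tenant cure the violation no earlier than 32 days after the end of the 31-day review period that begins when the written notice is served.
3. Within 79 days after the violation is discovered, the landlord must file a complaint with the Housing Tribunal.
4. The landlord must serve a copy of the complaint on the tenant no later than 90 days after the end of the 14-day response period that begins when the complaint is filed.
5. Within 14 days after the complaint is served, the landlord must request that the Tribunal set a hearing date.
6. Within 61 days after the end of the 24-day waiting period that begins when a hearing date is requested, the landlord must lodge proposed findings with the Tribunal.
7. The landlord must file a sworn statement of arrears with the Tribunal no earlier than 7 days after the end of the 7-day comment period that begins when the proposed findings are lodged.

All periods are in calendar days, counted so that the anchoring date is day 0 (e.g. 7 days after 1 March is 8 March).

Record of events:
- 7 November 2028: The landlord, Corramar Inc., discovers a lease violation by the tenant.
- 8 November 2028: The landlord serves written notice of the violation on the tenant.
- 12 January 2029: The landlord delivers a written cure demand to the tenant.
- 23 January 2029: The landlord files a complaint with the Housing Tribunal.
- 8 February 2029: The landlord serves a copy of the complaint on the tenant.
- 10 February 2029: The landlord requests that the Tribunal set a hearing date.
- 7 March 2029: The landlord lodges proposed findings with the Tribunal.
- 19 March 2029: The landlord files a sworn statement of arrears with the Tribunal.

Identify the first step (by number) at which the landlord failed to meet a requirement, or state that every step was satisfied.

(1) due by 7 November 2028 + 64 days = 10 January 2029; completed 8 November 2028, before the deadline.
(2) permitted from 9 December 2028 + 32 days = 10 January 2029 onward; done 12 January 2029 — permitted.
(3) due by 7 November 2028 + 79 days = 25 January 2029; completed 23 January 2029, before the deadline.
(4) due by 6 February 2029 + 90 days = 7 May 2029; completed 8 February 2029, before the deadline.
(5) due by 8 February 2029 + 14 days = 22 February 2029; done 10 February 2029 — timely.
(6) due by 6 March 2029 + 61 days = 6 May 2029; 7 March 2029 is within that limit.
(7) permitted from 14 March 2029 + 7 days = 21 March 2029 onward; done 19 March 2029 — 2 days too early.
No need to go further; step 7 was not satisfied.

Step 7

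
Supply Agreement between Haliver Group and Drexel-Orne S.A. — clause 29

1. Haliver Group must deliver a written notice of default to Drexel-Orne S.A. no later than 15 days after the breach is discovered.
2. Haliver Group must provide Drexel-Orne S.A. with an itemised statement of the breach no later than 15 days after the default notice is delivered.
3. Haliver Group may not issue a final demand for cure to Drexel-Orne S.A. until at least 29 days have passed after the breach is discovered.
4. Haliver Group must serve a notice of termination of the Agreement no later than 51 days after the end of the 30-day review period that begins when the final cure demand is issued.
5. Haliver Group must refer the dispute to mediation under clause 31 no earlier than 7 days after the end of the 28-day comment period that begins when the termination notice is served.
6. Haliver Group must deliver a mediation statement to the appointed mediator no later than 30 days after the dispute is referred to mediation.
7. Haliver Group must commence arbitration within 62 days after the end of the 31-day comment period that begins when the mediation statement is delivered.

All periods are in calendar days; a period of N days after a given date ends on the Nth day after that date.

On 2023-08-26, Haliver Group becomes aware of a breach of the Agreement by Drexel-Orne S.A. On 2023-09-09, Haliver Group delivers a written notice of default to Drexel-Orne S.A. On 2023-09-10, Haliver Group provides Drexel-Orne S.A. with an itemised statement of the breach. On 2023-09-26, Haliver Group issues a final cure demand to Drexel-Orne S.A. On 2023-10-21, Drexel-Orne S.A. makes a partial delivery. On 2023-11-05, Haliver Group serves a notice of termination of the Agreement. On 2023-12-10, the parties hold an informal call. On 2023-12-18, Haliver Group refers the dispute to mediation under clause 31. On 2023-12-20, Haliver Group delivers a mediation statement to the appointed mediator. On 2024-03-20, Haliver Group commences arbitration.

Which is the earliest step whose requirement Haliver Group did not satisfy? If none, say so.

Step 1: 15 days after 2023-08-26 (when the breach is discovered) is 2023-09-10; done 2023-09-09 — timely.
Step 2: 15 days after 2023-09-09 (when the default notice is delivered) is 2023-09-24; 2023-09-10 is within that limit.
Step 3: the earliest permitted date is 29 days after 2023-08-26 (when the breach is discovered), i.e. 2023-09-24; done 2023-09-26, after the minimum wait.
Step 4: 51 days after 2023-10-26 (end of the 30-day review period, which began when the final cure demand is issued on 2023-09-26) is 2023-12-16; completed 2023-11-05, before the deadline.
Step 5: the earliest permitted date is 7 days after 2023-12-03 (end of the 28-day comment period, which began when the termination notice is served on 2023-11-05), i.e. 2023-12-10; 2023-12-18 is on or after that date.
Step 6: 30 days after 2023-12-18 (when the dispute is referred to mediation) is 2024-01-17; done 2023-12-20 — timely.
Step 7: 62 days after 2024-01-20 (end of the 31-day comment period, which began when the mediation statement is delivered on 2023-12-20) is 2024-03-22; completed 2024-03-20, before the deadline.

None — every step was satisfied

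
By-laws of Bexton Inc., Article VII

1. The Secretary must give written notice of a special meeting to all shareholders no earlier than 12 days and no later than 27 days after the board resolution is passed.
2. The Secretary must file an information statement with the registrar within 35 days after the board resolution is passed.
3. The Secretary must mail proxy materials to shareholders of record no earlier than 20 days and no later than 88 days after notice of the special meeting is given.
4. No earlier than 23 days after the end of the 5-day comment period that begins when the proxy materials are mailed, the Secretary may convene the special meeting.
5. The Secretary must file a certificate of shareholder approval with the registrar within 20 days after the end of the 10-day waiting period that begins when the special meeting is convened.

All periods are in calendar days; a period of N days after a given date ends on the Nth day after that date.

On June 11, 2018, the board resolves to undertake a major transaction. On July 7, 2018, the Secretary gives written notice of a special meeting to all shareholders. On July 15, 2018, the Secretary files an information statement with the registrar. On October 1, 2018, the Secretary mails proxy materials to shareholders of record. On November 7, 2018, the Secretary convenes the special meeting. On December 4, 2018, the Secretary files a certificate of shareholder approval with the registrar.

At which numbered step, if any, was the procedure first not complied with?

Step 1 — 12 and 27 days from June 11, 2018 (when the board resolution is passed) are June 23, 2018 and July 8, 2018 respectively; July 7, 2018 falls inside that range.
Step 2 — counting 35 days from June 11, 2018 (when the board resolution is passed) gives a deadline of July 16, 2018; July 15, 2018 is within that limit.
Step 3 — 20 and 88 days from July 7, 2018 (when notice of the special meeting is given) are July 27, 2018 and October 3, 2018 respectively; done October 1, 2018, which is between those dates.
Step 4 — must wait 23 days from October 6, 2018 (end of the 5-day comment period, which began when the proxy materials are mailed on October 1, 2018), so not before October 29, 2018; November 7, 2018 is on or after that date.
Step 5 — counting 20 days from November 17, 2018 (end of the 10-day waiting period, which began when the special meeting is convened on November 7, 2018) gives a deadline of December 7, 2018; completed December 4, 2018, before the deadline.

None — every step was satisfied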